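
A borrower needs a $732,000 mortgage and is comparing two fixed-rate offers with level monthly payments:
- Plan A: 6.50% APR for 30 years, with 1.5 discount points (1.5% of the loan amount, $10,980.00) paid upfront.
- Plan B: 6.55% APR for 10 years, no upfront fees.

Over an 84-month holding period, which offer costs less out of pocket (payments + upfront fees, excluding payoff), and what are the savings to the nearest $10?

Plan A: at 6.50% the monthly rate is 0.0054167, so the payment is 732,000 × 0.0054167 / (1 − 1.0054167^−360) = $4,626.74.
Plan B: at 6.55% the monthly rate is 0.0054583, so the payment is 732,000 × 0.0054583 / (1 − 1.0054583^−120) = $8,330.35.
Over 84 months: Plan A costs 84 × $4,626.74 + $10,980.00 = $399,626.16; Plan B costs 84 × $8,330.35 = $699,749.40.
Plan A is cheaper by $699,749.40 − $399,626.16 = $300,123.24.

Plan A by $300,120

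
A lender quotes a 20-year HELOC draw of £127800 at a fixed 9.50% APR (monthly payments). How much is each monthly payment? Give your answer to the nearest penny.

£1,191.26

At 9.50% the monthly rate is 0.0079167, so the payment is 127,800 × 0.0079167 / (1 − 1.0079167^−240) = £1,191.26.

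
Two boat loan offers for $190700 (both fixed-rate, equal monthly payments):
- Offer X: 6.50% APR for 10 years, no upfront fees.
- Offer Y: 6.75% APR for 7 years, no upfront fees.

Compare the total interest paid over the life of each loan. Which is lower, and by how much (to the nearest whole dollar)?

Offer Y by $20,030

Offer X: at 6.50% the monthly rate is 0.0054167, so the payment is 190,700 × 0.0054167 / (1 − 1.0054167^−120) = $2,165.36.
Total interest on Offer X = 120 × $2,165.36 − $190,700 = $69,143.20.
Offer Y: at 6.75% the monthly rate is 0.0056250, so the payment is 190,700 × 0.0056250 / (1 − 1.0056250^−84) = $2,854.92.
Total interest on Offer Y = 84 × $2,854.92 − $190,700 = $49,113.28.
Offer Y is lower by $20,029.92.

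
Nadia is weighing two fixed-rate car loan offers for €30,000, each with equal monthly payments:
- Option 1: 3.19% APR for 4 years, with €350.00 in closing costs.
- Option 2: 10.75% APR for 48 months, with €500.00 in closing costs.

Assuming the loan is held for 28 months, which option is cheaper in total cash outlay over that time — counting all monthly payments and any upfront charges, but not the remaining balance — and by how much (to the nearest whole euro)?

Option 1: at 3.19% the monthly rate is 0.0026583, so the payment is 30,000 × 0.0026583 / (1 − 1.0026583^−48) = €666.55.
Option 2: monthly rate = 10.75%/12 = 0.0089583; payment = 30,000 × 0.0089583 / (1 − (1+0.0089583)^−48) = €771.73.
Over 28 months: Option 1 costs 28 × €666.55 + €350.00 = €19,013.40; Option 2 costs 28 × €771.73 + €500.00 = €22,108.44.
Option 1 is cheaper by €22,108.44 − €19,013.40 = €3,095.04.

Option 1 by €3,095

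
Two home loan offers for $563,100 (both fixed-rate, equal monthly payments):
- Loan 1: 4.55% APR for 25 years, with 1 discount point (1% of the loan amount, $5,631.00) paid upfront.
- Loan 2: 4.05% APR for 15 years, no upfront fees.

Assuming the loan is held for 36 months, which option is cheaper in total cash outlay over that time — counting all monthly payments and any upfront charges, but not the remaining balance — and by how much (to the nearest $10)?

Loan 1: at 4.55% the monthly rate is 0.0037917, so the payment is 563,100 × 0.0037917 / (1 − 1.0037917^−300) = $3,145.89.
Loan 2: monthly rate = 4.05%/12 = 0.0033750; payment = 563,100 × 0.0033750 / (1 − (1+0.0033750)^−180) = $4,179.31.
Over 36 months: Loan 1 costs 36 × $3,145.89 + $5,631.00 = $118,883.04; Loan 2 costs 36 × $4,179.31 = $150,455.16.
Loan 1 is cheaper by $150,455.16 − $118,883.04 = $31,572.12.

Loan 1 by $31,570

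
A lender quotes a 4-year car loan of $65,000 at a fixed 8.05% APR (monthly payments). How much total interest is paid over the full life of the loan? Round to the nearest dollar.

At 8.05% the monthly rate is 0.0067083, so the payment is 65,000 × 0.0067083 / (1 − 1.0067083^−48) = $1,588.37.
Total paid = 48 × $1,588.37 = $76,241.76; interest = $76,241.76 − $65,000 = $11,241.76.

$11,242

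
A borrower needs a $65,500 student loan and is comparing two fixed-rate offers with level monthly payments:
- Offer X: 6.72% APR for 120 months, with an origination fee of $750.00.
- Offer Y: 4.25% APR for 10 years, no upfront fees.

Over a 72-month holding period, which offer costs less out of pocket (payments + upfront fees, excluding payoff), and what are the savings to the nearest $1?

Offer X: monthly rate = 6.72%/12 = 0.0056000; payment = 65,500 × 0.0056000 / (1 − (1+0.0056000)^−120) = $751.09.
Offer Y: monthly rate = 4.25%/12 = 0.0035417; payment = 65,500 × 0.0035417 / (1 − (1+0.0035417)^−120) = $670.97.
Over 72 months: Offer X costs 72 × $751.09 + $750.00 = $54,828.48; Offer Y costs 72 × $670.97 = $48,309.84.
Offer Y is cheaper by $54,828.48 − $48,309.84 = $6,518.64.

Offer Y by $6,519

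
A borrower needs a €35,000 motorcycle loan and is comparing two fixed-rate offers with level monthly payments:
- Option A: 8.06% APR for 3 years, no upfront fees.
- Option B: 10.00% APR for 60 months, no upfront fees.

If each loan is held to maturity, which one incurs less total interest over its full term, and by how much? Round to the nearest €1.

Option A: at 8.06% the monthly rate is 0.0067167, so the payment is 35,000 × 0.0067167 / (1 − 1.0067167^−36) = €1,097.74.
Total interest on Option A = 36 × €1,097.74 − €35,000 = €4,518.64.
Option B: monthly rate = 10%/12 = 0.0083333; payment = 35,000 × 0.0083333 / (1 − (1+0.0083333)^−60) = €743.65.
Total interest on Option B = 60 × €743.65 − €35,000 = €9,619.00.
Option A is lower by €5,100.36.

Option A by €5,100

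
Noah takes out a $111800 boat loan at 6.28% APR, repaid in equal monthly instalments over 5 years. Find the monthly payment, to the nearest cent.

At 6.28% the monthly rate is 0.0052333, so the payment is 111,800 × 0.0052333 / (1 − 1.0052333^−60) = $2,175.99.

$2,175.99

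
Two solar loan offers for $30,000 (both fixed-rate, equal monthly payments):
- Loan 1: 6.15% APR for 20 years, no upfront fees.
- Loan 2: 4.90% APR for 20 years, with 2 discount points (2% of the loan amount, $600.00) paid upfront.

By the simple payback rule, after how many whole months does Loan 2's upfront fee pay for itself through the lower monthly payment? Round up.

Loan 1: monthly rate = 6.15%/12 = 0.0051250; payment = 30,000 × 0.0051250 / (1 − (1+0.0051250)^−240) = $217.53.
Loan 2: at 4.90% the monthly rate is 0.0040833, so the payment is 30,000 × 0.0040833 / (1 − 1.0040833^−240) = $196.33.
Monthly savings = $217.53 − $196.33 = $21.20.
Break-even = $600.00 / $21.20 = 28.30 → 29 months.

29 months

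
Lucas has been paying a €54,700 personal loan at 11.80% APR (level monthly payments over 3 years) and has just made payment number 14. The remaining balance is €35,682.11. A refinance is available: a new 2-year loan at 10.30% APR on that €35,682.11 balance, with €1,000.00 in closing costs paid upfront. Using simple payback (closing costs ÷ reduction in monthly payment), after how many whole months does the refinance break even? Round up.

Current payment = 54,700 × 11.8%/12 / (1 − (1+0.0098333)^−36) = €1,811.60.
Refinanced payment = 35,682.11 × 0.0085833 / (1 − (1+0.0085833)^−24) = €1,651.49.
Monthly savings = €1,811.60 − €1,651.49 = €160.11.
Break-even = €1,000.00 / €160.11 = 6.25 → 7 months.

7 months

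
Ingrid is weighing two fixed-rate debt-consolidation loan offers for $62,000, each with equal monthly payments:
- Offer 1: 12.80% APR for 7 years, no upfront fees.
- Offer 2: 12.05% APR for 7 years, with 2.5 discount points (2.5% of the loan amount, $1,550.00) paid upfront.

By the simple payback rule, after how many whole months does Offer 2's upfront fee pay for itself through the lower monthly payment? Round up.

62 months

Offer 1: monthly rate = 12.8%/12 = 0.0106667; payment = 62,000 × 0.0106667 / (1 − (1+0.0106667)^−84) = $1,121.17.
Offer 2: monthly rate = 12.05%/12 = 0.0100417; payment = 62,000 × 0.0100417 / (1 − (1+0.0100417)^−84) = $1,096.13.
Monthly savings = $1,121.17 − $1,096.13 = $25.04.
Break-even = $1,550.00 / $25.04 = 61.90 → 62 months.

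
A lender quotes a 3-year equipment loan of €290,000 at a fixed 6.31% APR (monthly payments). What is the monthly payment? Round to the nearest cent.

€8,863.15

At 6.31% the monthly rate is 0.0052583, so the payment is 290,000 × 0.0052583 / (1 − 1.0052583^−36) = €8,863.15.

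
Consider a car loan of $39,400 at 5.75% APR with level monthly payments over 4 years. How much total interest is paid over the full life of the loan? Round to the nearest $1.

Monthly rate = 5.75%/12 = 0.0047917; payment = 39,400 × 0.0047917 / (1 − (1+0.0047917)^−48) = $920.80.
Total paid = 48 × $920.80 = $44,198.40; interest = $44,198.40 − $39,400 = $4,798.40.

$4,798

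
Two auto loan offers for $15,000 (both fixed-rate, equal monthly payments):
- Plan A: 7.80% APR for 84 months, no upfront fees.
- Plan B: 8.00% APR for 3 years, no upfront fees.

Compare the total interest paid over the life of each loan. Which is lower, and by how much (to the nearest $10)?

Plan A: at 7.80% the monthly rate is 0.0065000, so the payment is 15,000 × 0.0065000 / (1 − 1.0065000^−84) = $232.30.
Total interest on Plan A = 84 × $232.30 − $15,000 = $4,513.20.
Plan B: monthly rate = 8%/12 = 0.0066667; payment = 15,000 × 0.0066667 / (1 − (1+0.0066667)^−36) = $470.05.
Total interest on Plan B = 36 × $470.05 − $15,000 = $1,921.80.
Plan B is lower by $2,591.40.

Plan B by $2,590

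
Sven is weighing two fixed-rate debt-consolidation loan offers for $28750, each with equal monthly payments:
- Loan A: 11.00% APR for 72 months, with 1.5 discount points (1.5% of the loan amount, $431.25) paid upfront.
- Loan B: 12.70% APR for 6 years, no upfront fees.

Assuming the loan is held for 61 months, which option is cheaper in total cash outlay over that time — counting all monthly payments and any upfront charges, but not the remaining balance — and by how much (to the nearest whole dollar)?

Loan A: at 11.00% the monthly rate is 0.0091667, so the payment is 28,750 × 0.0091667 / (1 − 1.0091667^−72) = $547.23.
Loan B: monthly rate = 12.7%/12 = 0.0105833; payment = 28,750 × 0.0105833 / (1 − (1+0.0105833)^−72) = $572.59.
Over 61 months: Loan A costs 61 × $547.23 + $431.25 = $33,812.28; Loan B costs 61 × $572.59 = $34,927.99.
Loan A is cheaper by $34,927.99 − $33,812.28 = $1,115.71.

Loan A by $1,116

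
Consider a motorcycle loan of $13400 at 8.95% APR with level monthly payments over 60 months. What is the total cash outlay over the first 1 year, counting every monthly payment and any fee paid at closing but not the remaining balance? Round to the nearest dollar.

At 8.95% the monthly rate is 0.0074583, so the payment is 13,400 × 0.0074583 / (1 − 1.0074583^−60) = $277.84.
Total outlay = 12 × $277.84 = $3,334.08.

$3,334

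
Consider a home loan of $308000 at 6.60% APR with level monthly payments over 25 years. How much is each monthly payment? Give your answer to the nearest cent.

At 6.60% the monthly rate is 0.0055000, so the payment is 308,000 × 0.0055000 / (1 − 1.0055000^−300) = $2,098.92.

$2,098.92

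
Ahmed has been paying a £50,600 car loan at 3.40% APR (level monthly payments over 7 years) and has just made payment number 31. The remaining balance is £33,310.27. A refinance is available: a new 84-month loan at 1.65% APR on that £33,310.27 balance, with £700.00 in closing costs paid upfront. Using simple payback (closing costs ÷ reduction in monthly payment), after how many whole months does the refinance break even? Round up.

3 months

Current payment = 50,600 × 3.4%/12 / (1 − (1+0.0028333)^−84) = £677.75.
Refinanced payment = 33,310.27 × 0.0013750 / (1 − (1+0.0013750)^−84) = £420.16.
Monthly savings = £677.75 − £420.16 = £257.59.
Break-even = £700.00 / £257.59 = 2.72 → 3 months.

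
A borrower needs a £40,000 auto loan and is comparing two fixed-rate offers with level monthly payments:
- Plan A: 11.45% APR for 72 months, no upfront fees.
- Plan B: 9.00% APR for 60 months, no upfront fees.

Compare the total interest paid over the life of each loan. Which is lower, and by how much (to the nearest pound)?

Plan A: at 11.45% the monthly rate is 0.0095417, so the payment is 40,000 × 0.0095417 / (1 − 1.0095417^−72) = £770.61.
Total interest on Plan A = 72 × £770.61 − £40,000 = £15,483.92.
Plan B: at 9.00% the monthly rate is 0.0075000, so the payment is 40,000 × 0.0075000 / (1 − 1.0075000^−60) = £830.33.
Total interest on Plan B = 60 × £830.33 − £40,000 = £9,819.80.
Plan B is lower by £5,664.12.

Plan B by £5,664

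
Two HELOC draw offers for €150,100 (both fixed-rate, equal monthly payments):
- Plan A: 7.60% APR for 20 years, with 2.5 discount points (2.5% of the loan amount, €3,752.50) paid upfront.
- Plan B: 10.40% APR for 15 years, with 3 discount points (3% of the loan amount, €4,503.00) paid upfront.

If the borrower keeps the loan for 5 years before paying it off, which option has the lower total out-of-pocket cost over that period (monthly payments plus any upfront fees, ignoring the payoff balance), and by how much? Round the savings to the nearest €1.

Plan A by €26,642

Plan A: at 7.60% the monthly rate is 0.0063333, so the payment is 150,100 × 0.0063333 / (1 − 1.0063333^−240) = €1,218.39.
Plan B: monthly rate = 10.4%/12 = 0.0086667; payment = 150,100 × 0.0086667 / (1 − (1+0.0086667)^−180) = €1,649.91.
Over 60 months: Plan A costs 60 × €1,218.39 + €3,752.50 = €76,855.90; Plan B costs 60 × €1,649.91 + €4,503.00 = €103,497.60.
Plan A is cheaper by €103,497.60 − €76,855.90 = €26,641.70.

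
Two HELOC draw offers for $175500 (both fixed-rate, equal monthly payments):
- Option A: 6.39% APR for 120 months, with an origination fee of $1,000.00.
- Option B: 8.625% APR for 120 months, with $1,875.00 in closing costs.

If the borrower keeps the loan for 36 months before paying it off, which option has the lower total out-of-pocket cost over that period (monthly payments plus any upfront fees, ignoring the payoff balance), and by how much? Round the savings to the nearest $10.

Option A: monthly rate = 6.39%/12 = 0.0053250; payment = 175,500 × 0.0053250 / (1 − (1+0.0053250)^−120) = $1,982.96.
Option B: at 8.625% the monthly rate is 0.0071875, so the payment is 175,500 × 0.0071875 / (1 − 1.0071875^−120) = $2,187.70.
Over 36 months: Option A costs 36 × $1,982.96 + $1,000.00 = $72,386.56; Option B costs 36 × $2,187.70 + $1,875.00 = $80,632.20.
Option A is cheaper by $80,632.20 − $72,386.56 = $8,245.64.

Option A by $8,250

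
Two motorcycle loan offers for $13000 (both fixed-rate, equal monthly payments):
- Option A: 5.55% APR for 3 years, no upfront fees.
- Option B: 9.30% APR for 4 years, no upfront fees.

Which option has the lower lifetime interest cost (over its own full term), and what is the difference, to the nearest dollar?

Option A by $1,475

Option A: monthly rate = 5.55%/12 = 0.0046250; payment = 13,000 × 0.0046250 / (1 − (1+0.0046250)^−36) = $392.84.
Total interest on Option A = 36 × $392.84 − $13,000 = $1,142.24.
Option B: at 9.30% the monthly rate is 0.0077500, so the payment is 13,000 × 0.0077500 / (1 − 1.0077500^−48) = $325.36.
Total interest on Option B = 48 × $325.36 − $13,000 = $2,617.28.
Option A is lower by $1,475.04.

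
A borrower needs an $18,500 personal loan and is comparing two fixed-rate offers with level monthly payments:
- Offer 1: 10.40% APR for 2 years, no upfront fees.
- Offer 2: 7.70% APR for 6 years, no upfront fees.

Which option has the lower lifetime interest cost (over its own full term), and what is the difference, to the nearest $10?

Offer 1: monthly rate = 10.4%/12 = 0.0086667; payment = 18,500 × 0.0086667 / (1 − (1+0.0086667)^−24) = $857.10.
Total interest on Offer 1 = 24 × $857.10 − $18,500 = $2,070.40.
Offer 2: at 7.70% the monthly rate is 0.0064167, so the payment is 18,500 × 0.0064167 / (1 − 1.0064167^−72) = $321.66.
Total interest on Offer 2 = 72 × $321.66 − $18,500 = $4,659.52.
Offer 1 is lower by $2,589.12.

Offer 1 by $2,590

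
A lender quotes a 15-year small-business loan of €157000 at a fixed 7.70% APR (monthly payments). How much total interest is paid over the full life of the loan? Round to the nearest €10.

At 7.70% the monthly rate is 0.0064167, so the payment is 157,000 × 0.0064167 / (1 − 1.0064167^−180) = €1,473.31.
Total paid = 180 × €1,473.31 = €265,195.80; interest = €265,195.80 − €157,000 = €108,195.80.

€108,200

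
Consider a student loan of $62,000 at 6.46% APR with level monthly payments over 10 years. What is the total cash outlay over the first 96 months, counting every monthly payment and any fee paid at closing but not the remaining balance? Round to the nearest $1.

At 6.46% the monthly rate is 0.0053833, so the payment is 62,000 × 0.0053833 / (1 − 1.0053833^−120) = $702.74.
Total outlay = 96 × $702.74 = $67,463.04.

$67,463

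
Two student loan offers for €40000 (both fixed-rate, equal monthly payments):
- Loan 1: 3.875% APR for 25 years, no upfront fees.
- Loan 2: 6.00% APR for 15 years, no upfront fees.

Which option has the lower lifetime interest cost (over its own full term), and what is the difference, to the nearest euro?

Loan 1: monthly rate = 3.875%/12 = 0.0032292; payment = 40,000 × 0.0032292 / (1 − (1+0.0032292)^−300) = €208.38.
Total interest on Loan 1 = 300 × €208.38 − €40,000 = €22,514.00.
Loan 2: at 6.00% the monthly rate is 0.0050000, so the payment is 40,000 × 0.0050000 / (1 − 1.0050000^−180) = €337.54.
Total interest on Loan 2 = 180 × €337.54 − €40,000 = €20,757.20.
Loan 2 is lower by €1,756.80.

Loan 2 by €1,757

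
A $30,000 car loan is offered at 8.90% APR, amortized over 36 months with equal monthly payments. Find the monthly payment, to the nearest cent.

At 8.90% the monthly rate is 0.0074167, so the payment is 30,000 × 0.0074167 / (1 − 1.0074167^−36) = $952.60.

$952.60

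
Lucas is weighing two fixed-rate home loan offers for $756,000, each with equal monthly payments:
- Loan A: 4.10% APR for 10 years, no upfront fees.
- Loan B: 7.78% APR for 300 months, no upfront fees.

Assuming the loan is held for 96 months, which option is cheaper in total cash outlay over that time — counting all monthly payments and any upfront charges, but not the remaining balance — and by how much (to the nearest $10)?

Loan B by $188,630

Loan A: at 4.10% the monthly rate is 0.0034167, so the payment is 756,000 × 0.0034167 / (1 − 1.0034167^−120) = $7,690.11.
Loan B: at 7.78% the monthly rate is 0.0064833, so the payment is 756,000 × 0.0064833 / (1 − 1.0064833^−300) = $5,725.18.
Over 96 months: Loan A costs 96 × $7,690.11 = $738,250.56; Loan B costs 96 × $5,725.18 = $549,617.28.
Loan B is cheaper by $738,250.56 − $549,617.28 = $188,633.28.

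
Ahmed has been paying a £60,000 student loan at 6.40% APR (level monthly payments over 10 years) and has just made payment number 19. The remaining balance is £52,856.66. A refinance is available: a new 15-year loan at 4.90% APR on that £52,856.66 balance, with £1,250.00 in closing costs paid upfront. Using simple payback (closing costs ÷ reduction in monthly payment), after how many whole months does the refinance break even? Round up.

Current payment = 60,000 × 6.4%/12 / (1 − (1+0.0053333)^−120) = £678.24.
Refinanced payment = 52,856.66 × 0.0040833 / (1 − (1+0.0040833)^−180) = £415.24.
Monthly savings = £678.24 − £415.24 = £263.00.
Break-even = £1,250.00 / £263.00 = 4.75 → 5 months.

5 months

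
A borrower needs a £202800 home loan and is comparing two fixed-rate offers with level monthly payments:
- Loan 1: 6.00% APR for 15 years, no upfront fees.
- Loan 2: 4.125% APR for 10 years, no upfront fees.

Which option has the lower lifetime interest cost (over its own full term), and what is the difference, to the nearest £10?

Loan 2 by £60,200

Loan 1: at 6.00% the monthly rate is 0.0050000, so the payment is 202,800 × 0.0050000 / (1 − 1.0050000^−180) = £1,711.34.
Total interest on Loan 1 = 180 × £1,711.34 − £202,800 = £105,241.20.
Loan 2: at 4.125% the monthly rate is 0.0034375, so the payment is 202,800 × 0.0034375 / (1 − 1.0034375^−120) = £2,065.32.
Total interest on Loan 2 = 120 × £2,065.32 − £202,800 = £45,038.40.
Loan 2 is lower by £60,202.80.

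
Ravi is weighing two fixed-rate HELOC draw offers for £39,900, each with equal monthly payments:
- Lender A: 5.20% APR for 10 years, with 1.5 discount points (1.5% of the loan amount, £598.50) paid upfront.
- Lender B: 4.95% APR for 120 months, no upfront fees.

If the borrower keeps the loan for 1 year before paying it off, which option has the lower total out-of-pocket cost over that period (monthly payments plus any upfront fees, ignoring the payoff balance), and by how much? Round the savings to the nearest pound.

Lender B by £657

Lender A: at 5.20% the monthly rate is 0.0043333, so the payment is 39,900 × 0.0043333 / (1 − 1.0043333^−120) = £427.11.
Lender B: at 4.95% the monthly rate is 0.0041250, so the payment is 39,900 × 0.0041250 / (1 − 1.0041250^−120) = £422.23.
Over 12 months: Lender A costs 12 × £427.11 + £598.50 = £5,723.82; Lender B costs 12 × £422.23 = £5,066.76.
Lender B is cheaper by £5,723.82 − £5,066.76 = £657.06.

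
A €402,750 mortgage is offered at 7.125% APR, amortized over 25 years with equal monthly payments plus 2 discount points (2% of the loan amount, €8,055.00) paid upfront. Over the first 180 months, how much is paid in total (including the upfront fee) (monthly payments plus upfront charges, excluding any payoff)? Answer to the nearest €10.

At 7.125% the monthly rate is 0.0059375, so the payment is 402,750 × 0.0059375 / (1 − 1.0059375^−300) = €2,878.75.
Total outlay = 180 × €2,878.75 + €8,055.00 = €526,230.00.

€526,230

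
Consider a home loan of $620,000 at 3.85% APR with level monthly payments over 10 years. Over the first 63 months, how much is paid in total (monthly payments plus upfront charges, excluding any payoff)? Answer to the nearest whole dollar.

$392,685

Monthly rate = 3.85%/12 = 0.0032083; payment = 620,000 × 0.0032083 / (1 − (1+0.0032083)^−120) = $6,233.09.
Total outlay = 63 × $6,233.09 = $392,684.67.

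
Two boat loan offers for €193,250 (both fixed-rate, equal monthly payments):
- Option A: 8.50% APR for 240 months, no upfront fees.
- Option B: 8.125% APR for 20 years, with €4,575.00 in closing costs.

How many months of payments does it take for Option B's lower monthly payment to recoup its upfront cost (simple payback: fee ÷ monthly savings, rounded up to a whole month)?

Option A: monthly rate = 8.5%/12 = 0.0070833; payment = 193,250 × 0.0070833 / (1 − (1+0.0070833)^−240) = €1,677.07.
Option B: at 8.125% the monthly rate is 0.0067708, so the payment is 193,250 × 0.0067708 / (1 − 1.0067708^−240) = €1,631.49.
Monthly savings = €1,677.07 − €1,631.49 = €45.58.
Break-even = €4,575.00 / €45.58 = 100.37 → 101 months.

101 months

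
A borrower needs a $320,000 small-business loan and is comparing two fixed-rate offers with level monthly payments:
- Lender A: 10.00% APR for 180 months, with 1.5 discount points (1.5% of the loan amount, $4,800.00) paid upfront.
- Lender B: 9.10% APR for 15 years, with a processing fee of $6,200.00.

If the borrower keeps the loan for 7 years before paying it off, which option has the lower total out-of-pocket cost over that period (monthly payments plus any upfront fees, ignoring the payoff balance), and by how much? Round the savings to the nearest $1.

Lender B by $13,218

Lender A: monthly rate = 10%/12 = 0.0083333; payment = 320,000 × 0.0083333 / (1 − (1+0.0083333)^−180) = $3,438.74.
Lender B: at 9.10% the monthly rate is 0.0075833, so the payment is 320,000 × 0.0075833 / (1 − 1.0075833^−180) = $3,264.72.
Over 84 months: Lender A costs 84 × $3,438.74 + $4,800.00 = $293,654.16; Lender B costs 84 × $3,264.72 + $6,200.00 = $280,436.48.
Lender B is cheaper by $293,654.16 − $280,436.48 = $13,217.68.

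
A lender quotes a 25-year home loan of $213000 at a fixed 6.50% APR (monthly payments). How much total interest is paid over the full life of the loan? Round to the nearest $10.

$218,460

At 6.50% the monthly rate is 0.0054167, so the payment is 213,000 × 0.0054167 / (1 − 1.0054167^−300) = $1,438.19.
Total paid = 300 × $1,438.19 = $431,457.00; interest = $431,457.00 − $213,000 = $218,457.00.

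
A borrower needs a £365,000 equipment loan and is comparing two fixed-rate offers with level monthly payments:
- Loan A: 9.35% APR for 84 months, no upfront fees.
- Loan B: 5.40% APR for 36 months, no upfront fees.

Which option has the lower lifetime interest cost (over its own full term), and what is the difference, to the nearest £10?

Loan A: at 9.35% the monthly rate is 0.0077917, so the payment is 365,000 × 0.0077917 / (1 − 1.0077917^−84) = £5,937.55.
Total interest on Loan A = 84 × £5,937.55 − £365,000 = £133,754.20.
Loan B: monthly rate = 5.4%/12 = 0.0045000; payment = 365,000 × 0.0045000 / (1 − (1+0.0045000)^−36) = £11,005.05.
Total interest on Loan B = 36 × £11,005.05 − £365,000 = £31,181.80.
Loan B is lower by £102,572.40.

Loan B by £102,570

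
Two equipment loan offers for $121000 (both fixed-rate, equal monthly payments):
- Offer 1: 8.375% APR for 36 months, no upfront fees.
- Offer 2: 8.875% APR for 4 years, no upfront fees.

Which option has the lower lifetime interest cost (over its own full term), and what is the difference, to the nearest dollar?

Offer 1 by $6,932

Offer 1: at 8.375% the monthly rate is 0.0069792, so the payment is 121,000 × 0.0069792 / (1 − 1.0069792^−36) = $3,812.67.
Total interest on Offer 1 = 36 × $3,812.67 − $121,000 = $16,256.12.
Offer 2: at 8.875% the monthly rate is 0.0073958, so the payment is 121,000 × 0.0073958 / (1 − 1.0073958^−48) = $3,003.91.
Total interest on Offer 2 = 48 × $3,003.91 − $121,000 = $23,187.68.
Offer 1 is lower by $6,931.56.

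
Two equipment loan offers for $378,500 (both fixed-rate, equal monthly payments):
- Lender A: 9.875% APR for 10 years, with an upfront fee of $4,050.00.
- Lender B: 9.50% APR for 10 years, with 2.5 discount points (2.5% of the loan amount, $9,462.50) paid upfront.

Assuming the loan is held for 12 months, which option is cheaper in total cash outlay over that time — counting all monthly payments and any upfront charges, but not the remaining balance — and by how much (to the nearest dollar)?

Lender A: monthly rate = 9.875%/12 = 0.0082292; payment = 378,500 × 0.0082292 / (1 − (1+0.0082292)^−120) = $4,975.74.
Lender B: monthly rate = 9.5%/12 = 0.0079167; payment = 378,500 × 0.0079167 / (1 − (1+0.0079167)^−120) = $4,897.70.
Over 12 months: Lender A costs 12 × $4,975.74 + $4,050.00 = $63,758.88; Lender B costs 12 × $4,897.70 + $9,462.50 = $68,234.90.
Lender A is cheaper by $68,234.90 − $63,758.88 = $4,476.02.

Lender A by $4,476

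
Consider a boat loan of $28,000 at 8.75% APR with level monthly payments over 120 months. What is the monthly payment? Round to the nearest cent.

$350.91

At 8.75% the monthly rate is 0.0072917, so the payment is 28,000 × 0.0072917 / (1 − 1.0072917^−120) = $350.91.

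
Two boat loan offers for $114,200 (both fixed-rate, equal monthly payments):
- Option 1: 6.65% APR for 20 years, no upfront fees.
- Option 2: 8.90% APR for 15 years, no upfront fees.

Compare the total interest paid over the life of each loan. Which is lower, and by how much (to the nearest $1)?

Option 1 by $497

Option 1: monthly rate = 6.65%/12 = 0.0055417; payment = 114,200 × 0.0055417 / (1 − (1+0.0055417)^−240) = $861.56.
Total interest on Option 1 = 240 × $861.56 − $114,200 = $92,574.40.
Option 2: monthly rate = 8.9%/12 = 0.0074167; payment = 114,200 × 0.0074167 / (1 − (1+0.0074167)^−180) = $1,151.51.
Total interest on Option 2 = 180 × $1,151.51 − $114,200 = $93,071.80.
Option 1 is lower by $497.40.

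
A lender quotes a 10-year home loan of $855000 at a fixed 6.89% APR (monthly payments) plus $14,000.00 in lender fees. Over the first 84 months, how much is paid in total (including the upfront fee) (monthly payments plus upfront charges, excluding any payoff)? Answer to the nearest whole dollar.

Monthly rate = 6.89%/12 = 0.0057417; payment = 855,000 × 0.0057417 / (1 − (1+0.0057417)^−120) = $9,878.87.
Total outlay = 84 × $9,878.87 + $14,000.00 = $843,825.08.

$843,825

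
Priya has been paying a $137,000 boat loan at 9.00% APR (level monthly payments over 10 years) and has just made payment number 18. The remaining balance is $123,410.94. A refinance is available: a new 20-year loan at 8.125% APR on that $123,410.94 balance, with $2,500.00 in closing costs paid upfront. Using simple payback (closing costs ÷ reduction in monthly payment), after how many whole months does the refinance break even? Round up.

Current payment = 137,000 × 9%/12 / (1 − (1+0.0075000)^−120) = $1,735.46.
Refinanced payment = 123,410.94 × 0.0067708 / (1 − (1+0.0067708)^−240) = $1,041.88.
Monthly savings = $1,735.46 − $1,041.88 = $693.58.
Break-even = $2,500.00 / $693.58 = 3.60 → 4 months.

4 months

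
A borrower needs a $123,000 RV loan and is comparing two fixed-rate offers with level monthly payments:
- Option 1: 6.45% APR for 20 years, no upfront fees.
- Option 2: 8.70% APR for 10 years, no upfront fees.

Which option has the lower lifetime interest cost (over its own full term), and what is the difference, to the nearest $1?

Option 1: at 6.45% the monthly rate is 0.0053750, so the payment is 123,000 × 0.0053750 / (1 − 1.0053750^−240) = $913.44.
Total interest on Option 1 = 240 × $913.44 − $123,000 = $96,225.60.
Option 2: at 8.70% the monthly rate is 0.0072500, so the payment is 123,000 × 0.0072500 / (1 − 1.0072500^−120) = $1,538.21.
Total interest on Option 2 = 120 × $1,538.21 − $123,000 = $61,585.20.
Option 2 is lower by $34,640.40.

Option 2 by $34,640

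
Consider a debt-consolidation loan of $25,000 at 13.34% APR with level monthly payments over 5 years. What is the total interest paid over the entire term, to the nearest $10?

Monthly rate = 13.34%/12 = 0.0111167; payment = 25,000 × 0.0111167 / (1 − (1+0.0111167)^−60) = $573.19.
Total paid = 60 × $573.19 = $34,391.40; interest = $34,391.40 − $25,000 = $9,391.40.

$9,390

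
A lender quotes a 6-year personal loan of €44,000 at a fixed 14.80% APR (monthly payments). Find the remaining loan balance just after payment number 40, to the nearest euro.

€24,351

With monthly rate i = 14.8%/12 = 0.0123333, the balance after k of n payments is P · [(1+i)^n − (1+i)^k] / [(1+i)^n − 1].
(1+0.0123333)^72 = 2.41710033 and (1+0.0123333)^40 = 1.63283194, so the balance is 44,000 × (2.41710033 − 1.63283194) / (2.41710033 − 1) = €24,351.00.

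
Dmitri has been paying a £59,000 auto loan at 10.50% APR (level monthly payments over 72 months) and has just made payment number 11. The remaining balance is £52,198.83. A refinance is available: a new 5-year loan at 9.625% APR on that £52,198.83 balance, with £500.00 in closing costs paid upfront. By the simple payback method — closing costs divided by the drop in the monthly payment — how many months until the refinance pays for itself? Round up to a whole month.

Current payment = 59,000 × 10.5%/12 / (1 − (1+0.0087500)^−72) = £1,107.96.
Refinanced payment = 52,198.83 × 0.0080208 / (1 − (1+0.0080208)^−60) = £1,099.46.
Monthly savings = £1,107.96 − £1,099.46 = £8.50.
Break-even = £500.00 / £8.50 = 58.82 → 59 months.

59 months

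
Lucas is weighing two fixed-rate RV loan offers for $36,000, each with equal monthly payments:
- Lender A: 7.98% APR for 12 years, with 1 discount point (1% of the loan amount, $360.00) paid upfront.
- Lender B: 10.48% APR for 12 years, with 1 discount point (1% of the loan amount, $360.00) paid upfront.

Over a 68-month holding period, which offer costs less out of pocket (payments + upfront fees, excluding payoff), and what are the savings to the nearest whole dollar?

Lender A by $3,467

Lender A: at 7.98% the monthly rate is 0.0066500, so the payment is 36,000 × 0.0066500 / (1 − 1.0066500^−144) = $389.29.
Lender B: monthly rate = 10.48%/12 = 0.0087333; payment = 36,000 × 0.0087333 / (1 − (1+0.0087333)^−144) = $440.27.
Over 68 months: Lender A costs 68 × $389.29 + $360.00 = $26,831.72; Lender B costs 68 × $440.27 + $360.00 = $30,298.36.
Lender A is cheaper by $30,298.36 − $26,831.72 = $3,466.64.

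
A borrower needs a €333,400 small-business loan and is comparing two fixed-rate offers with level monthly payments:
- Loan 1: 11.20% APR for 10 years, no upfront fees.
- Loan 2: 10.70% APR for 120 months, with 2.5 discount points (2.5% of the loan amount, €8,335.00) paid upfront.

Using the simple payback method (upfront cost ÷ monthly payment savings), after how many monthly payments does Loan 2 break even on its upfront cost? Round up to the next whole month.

89 months

Loan 1: monthly rate = 11.2%/12 = 0.0093333; payment = 333,400 × 0.0093333 / (1 − (1+0.0093333)^−120) = €4,630.41.
Loan 2: monthly rate = 10.7%/12 = 0.0089167; payment = 333,400 × 0.0089167 / (1 − (1+0.0089167)^−120) = €4,536.15.
Monthly savings = €4,630.41 − €4,536.15 = €94.26.
Break-even = €8,335.00 / €94.26 = 88.43 → 89 months.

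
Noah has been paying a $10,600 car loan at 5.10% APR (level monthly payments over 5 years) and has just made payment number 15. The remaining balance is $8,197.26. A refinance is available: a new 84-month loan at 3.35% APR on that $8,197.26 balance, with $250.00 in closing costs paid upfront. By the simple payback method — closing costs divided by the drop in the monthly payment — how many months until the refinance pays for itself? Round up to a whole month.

Current payment = 10,600 × 5.1%/12 / (1 − (1+0.0042500)^−60) = $200.52.
Refinanced payment = 8,197.26 × 0.0027917 / (1 − (1+0.0027917)^−84) = $109.61.
Monthly savings = $200.52 − $109.61 = $90.91.
Break-even = $250.00 / $90.91 = 2.75 → 3 months.

3 months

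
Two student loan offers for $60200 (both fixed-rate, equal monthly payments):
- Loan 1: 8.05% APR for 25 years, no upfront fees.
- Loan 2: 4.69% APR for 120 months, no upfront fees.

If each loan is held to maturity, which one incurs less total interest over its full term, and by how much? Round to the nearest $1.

Loan 2 by $64,457

Loan 1: monthly rate = 8.05%/12 = 0.0067083; payment = 60,200 × 0.0067083 / (1 − (1+0.0067083)^−300) = $466.63.
Total interest on Loan 1 = 300 × $466.63 − $60,200 = $79,789.00.
Loan 2: monthly rate = 4.69%/12 = 0.0039083; payment = 60,200 × 0.0039083 / (1 − (1+0.0039083)^−120) = $629.43.
Total interest on Loan 2 = 120 × $629.43 − $60,200 = $15,331.60.
Loan 2 is lower by $64,457.40.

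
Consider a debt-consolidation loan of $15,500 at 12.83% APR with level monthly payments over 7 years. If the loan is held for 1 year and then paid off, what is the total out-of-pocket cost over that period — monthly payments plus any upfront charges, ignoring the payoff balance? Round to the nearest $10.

At 12.83% the monthly rate is 0.0106917, so the payment is 15,500 × 0.0106917 / (1 − 1.0106917^−84) = $280.54.
Total outlay = 12 × $280.54 = $3,366.48.

$3,370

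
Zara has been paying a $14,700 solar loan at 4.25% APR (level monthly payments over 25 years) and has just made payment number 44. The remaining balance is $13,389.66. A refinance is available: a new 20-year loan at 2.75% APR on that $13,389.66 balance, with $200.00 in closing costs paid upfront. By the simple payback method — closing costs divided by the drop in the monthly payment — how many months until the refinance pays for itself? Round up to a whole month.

Current payment = 14,700 × 4.25%/12 / (1 − (1+0.0035417)^−300) = $79.64.
Refinanced payment = 13,389.66 × 0.0022917 / (1 − (1+0.0022917)^−240) = $72.59.
Monthly savings = $79.64 − $72.59 = $7.05.
Break-even = $200.00 / $7.05 = 28.37 → 29 months.

29 months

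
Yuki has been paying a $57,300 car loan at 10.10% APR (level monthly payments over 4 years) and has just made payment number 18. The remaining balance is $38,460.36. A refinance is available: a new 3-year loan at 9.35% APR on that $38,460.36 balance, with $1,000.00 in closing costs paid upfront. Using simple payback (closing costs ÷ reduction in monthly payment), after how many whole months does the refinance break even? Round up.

Current payment = 57,300 × 10.1%/12 / (1 − (1+0.0084167)^−48) = $1,456.03.
Refinanced payment = 38,460.36 × 0.0077917 / (1 − (1+0.0077917)^−36) = $1,229.30.
Monthly savings = $1,456.03 − $1,229.30 = $226.73.
Break-even = $1,000.00 / $226.73 = 4.41 → 5 months.

5 months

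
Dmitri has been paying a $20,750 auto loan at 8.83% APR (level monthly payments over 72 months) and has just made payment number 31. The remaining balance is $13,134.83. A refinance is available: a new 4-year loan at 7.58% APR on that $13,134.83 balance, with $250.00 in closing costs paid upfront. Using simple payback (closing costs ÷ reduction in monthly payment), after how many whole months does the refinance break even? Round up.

Current payment = 20,750 × 8.83%/12 / (1 − (1+0.0073583)^−72) = $372.28.
Refinanced payment = 13,134.83 × 0.0063167 / (1 − (1+0.0063167)^−48) = $318.08.
Monthly savings = $372.28 − $318.08 = $54.20.
Break-even = $250.00 / $54.20 = 4.61 → 5 months.

5 months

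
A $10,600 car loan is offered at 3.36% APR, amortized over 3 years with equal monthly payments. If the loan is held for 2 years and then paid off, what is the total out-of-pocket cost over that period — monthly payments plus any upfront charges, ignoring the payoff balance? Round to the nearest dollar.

$7,439

At 3.36% the monthly rate is 0.0028000, so the payment is 10,600 × 0.0028000 / (1 − 1.0028000^−36) = $309.95.
Total outlay = 24 × $309.95 = $7,438.80.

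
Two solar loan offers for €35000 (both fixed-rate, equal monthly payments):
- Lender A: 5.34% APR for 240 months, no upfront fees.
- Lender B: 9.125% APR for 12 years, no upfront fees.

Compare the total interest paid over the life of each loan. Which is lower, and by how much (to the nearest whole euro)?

Lender A by €686

Lender A: at 5.34% the monthly rate is 0.0044500, so the payment is 35,000 × 0.0044500 / (1 − 1.0044500^−240) = €237.61.
Total interest on Lender A = 240 × €237.61 − €35,000 = €22,026.40.
Lender B: monthly rate = 9.125%/12 = 0.0076042; payment = 35,000 × 0.0076042 / (1 − (1+0.0076042)^−144) = €400.78.
Total interest on Lender B = 144 × €400.78 − €35,000 = €22,712.32.
Lender A is lower by €685.92.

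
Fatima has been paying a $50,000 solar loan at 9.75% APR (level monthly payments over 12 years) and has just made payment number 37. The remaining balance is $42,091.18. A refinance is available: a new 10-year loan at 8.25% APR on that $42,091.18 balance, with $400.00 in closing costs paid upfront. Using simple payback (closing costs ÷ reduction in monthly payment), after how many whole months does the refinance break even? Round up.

Current payment = 50,000 × 9.75%/12 / (1 − (1+0.0081250)^−144) = $590.34.
Refinanced payment = 42,091.18 × 0.0068750 / (1 − (1+0.0068750)^−120) = $516.26.
Monthly savings = $590.34 − $516.26 = $74.08.
Break-even = $400.00 / $74.08 = 5.40 → 6 months.

6 months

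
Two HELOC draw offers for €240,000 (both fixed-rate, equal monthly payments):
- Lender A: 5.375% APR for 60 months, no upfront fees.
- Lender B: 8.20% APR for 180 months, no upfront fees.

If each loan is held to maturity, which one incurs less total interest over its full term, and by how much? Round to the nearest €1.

Lender A by €143,618

Lender A: monthly rate = 5.375%/12 = 0.0044792; payment = 240,000 × 0.0044792 / (1 − (1+0.0044792)^−60) = €4,570.44.
Total interest on Lender A = 60 × €4,570.44 − €240,000 = €34,226.40.
Lender B: at 8.20% the monthly rate is 0.0068333, so the payment is 240,000 × 0.0068333 / (1 − 1.0068333^−180) = €2,321.36.
Total interest on Lender B = 180 × €2,321.36 − €240,000 = €177,844.80.
Lender A is lower by €143,618.40.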